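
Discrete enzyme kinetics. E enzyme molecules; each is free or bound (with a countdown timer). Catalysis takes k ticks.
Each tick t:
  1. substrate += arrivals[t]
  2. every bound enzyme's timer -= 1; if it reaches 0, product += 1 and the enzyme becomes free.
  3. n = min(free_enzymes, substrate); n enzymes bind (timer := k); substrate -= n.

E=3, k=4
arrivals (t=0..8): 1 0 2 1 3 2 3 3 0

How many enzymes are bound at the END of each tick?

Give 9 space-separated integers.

t=0: arr=1 -> substrate=0 bound=1 product=0
t=1: arr=0 -> substrate=0 bound=1 product=0
t=2: arr=2 -> substrate=0 bound=3 product=0
t=3: arr=1 -> substrate=1 bound=3 product=0
t=4: arr=3 -> substrate=3 bound=3 product=1
t=5: arr=2 -> substrate=5 bound=3 product=1
t=6: arr=3 -> substrate=6 bound=3 product=3
t=7: arr=3 -> substrate=9 bound=3 product=3
t=8: arr=0 -> substrate=8 bound=3 product=4

Answer: 1 1 3 3 3 3 3 3 3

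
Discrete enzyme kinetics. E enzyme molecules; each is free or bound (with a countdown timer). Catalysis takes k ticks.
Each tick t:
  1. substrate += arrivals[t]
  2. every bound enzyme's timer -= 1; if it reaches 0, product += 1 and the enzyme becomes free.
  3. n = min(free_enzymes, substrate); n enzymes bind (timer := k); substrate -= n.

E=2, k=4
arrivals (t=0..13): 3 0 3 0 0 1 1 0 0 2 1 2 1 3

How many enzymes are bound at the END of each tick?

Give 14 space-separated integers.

t=0: arr=3 -> substrate=1 bound=2 product=0
t=1: arr=0 -> substrate=1 bound=2 product=0
t=2: arr=3 -> substrate=4 bound=2 product=0
t=3: arr=0 -> substrate=4 bound=2 product=0
t=4: arr=0 -> substrate=2 bound=2 product=2
t=5: arr=1 -> substrate=3 bound=2 product=2
t=6: arr=1 -> substrate=4 bound=2 product=2
t=7: arr=0 -> substrate=4 bound=2 product=2
t=8: arr=0 -> substrate=2 bound=2 product=4
t=9: arr=2 -> substrate=4 bound=2 product=4
t=10: arr=1 -> substrate=5 bound=2 product=4
t=11: arr=2 -> substrate=7 bound=2 product=4
t=12: arr=1 -> substrate=6 bound=2 product=6
t=13: arr=3 -> substrate=9 bound=2 product=6

Answer: 2 2 2 2 2 2 2 2 2 2 2 2 2 2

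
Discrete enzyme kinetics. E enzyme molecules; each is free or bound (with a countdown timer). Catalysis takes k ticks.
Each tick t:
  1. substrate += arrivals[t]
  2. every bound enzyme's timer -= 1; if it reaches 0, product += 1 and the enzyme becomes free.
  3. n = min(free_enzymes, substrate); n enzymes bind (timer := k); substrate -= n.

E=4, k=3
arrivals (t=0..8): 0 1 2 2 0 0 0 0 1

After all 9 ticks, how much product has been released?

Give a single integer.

Answer: 5

Derivation:
t=0: arr=0 -> substrate=0 bound=0 product=0
t=1: arr=1 -> substrate=0 bound=1 product=0
t=2: arr=2 -> substrate=0 bound=3 product=0
t=3: arr=2 -> substrate=1 bound=4 product=0
t=4: arr=0 -> substrate=0 bound=4 product=1
t=5: arr=0 -> substrate=0 bound=2 product=3
t=6: arr=0 -> substrate=0 bound=1 product=4
t=7: arr=0 -> substrate=0 bound=0 product=5
t=8: arr=1 -> substrate=0 bound=1 product=5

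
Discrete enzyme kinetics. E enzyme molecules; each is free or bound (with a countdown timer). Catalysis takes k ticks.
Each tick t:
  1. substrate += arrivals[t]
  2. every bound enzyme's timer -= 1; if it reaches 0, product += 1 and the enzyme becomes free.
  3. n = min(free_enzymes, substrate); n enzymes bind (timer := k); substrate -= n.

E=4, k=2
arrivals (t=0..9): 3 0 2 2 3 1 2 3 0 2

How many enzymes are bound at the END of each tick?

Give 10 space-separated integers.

Answer: 3 3 2 4 4 4 4 4 3 3

Derivation:
t=0: arr=3 -> substrate=0 bound=3 product=0
t=1: arr=0 -> substrate=0 bound=3 product=0
t=2: arr=2 -> substrate=0 bound=2 product=3
t=3: arr=2 -> substrate=0 bound=4 product=3
t=4: arr=3 -> substrate=1 bound=4 product=5
t=5: arr=1 -> substrate=0 bound=4 product=7
t=6: arr=2 -> substrate=0 bound=4 product=9
t=7: arr=3 -> substrate=1 bound=4 product=11
t=8: arr=0 -> substrate=0 bound=3 product=13
t=9: arr=2 -> substrate=0 bound=3 product=15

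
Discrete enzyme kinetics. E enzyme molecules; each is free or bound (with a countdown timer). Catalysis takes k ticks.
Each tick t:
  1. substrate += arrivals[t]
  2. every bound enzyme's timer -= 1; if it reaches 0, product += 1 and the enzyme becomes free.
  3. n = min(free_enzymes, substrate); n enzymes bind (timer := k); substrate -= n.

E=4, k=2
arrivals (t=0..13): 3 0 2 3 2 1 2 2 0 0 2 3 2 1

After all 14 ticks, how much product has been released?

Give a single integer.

t=0: arr=3 -> substrate=0 bound=3 product=0
t=1: arr=0 -> substrate=0 bound=3 product=0
t=2: arr=2 -> substrate=0 bound=2 product=3
t=3: arr=3 -> substrate=1 bound=4 product=3
t=4: arr=2 -> substrate=1 bound=4 product=5
t=5: arr=1 -> substrate=0 bound=4 product=7
t=6: arr=2 -> substrate=0 bound=4 product=9
t=7: arr=2 -> substrate=0 bound=4 product=11
t=8: arr=0 -> substrate=0 bound=2 product=13
t=9: arr=0 -> substrate=0 bound=0 product=15
t=10: arr=2 -> substrate=0 bound=2 product=15
t=11: arr=3 -> substrate=1 bound=4 product=15
t=12: arr=2 -> substrate=1 bound=4 product=17
t=13: arr=1 -> substrate=0 bound=4 product=19

Answer: 19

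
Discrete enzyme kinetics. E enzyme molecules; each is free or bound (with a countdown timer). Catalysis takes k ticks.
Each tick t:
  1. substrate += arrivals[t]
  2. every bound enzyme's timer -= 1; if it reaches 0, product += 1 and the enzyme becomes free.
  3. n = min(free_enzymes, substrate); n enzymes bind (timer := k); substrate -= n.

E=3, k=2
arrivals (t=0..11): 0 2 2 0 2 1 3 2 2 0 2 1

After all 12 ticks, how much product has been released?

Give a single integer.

Answer: 13

Derivation:
t=0: arr=0 -> substrate=0 bound=0 product=0
t=1: arr=2 -> substrate=0 bound=2 product=0
t=2: arr=2 -> substrate=1 bound=3 product=0
t=3: arr=0 -> substrate=0 bound=2 product=2
t=4: arr=2 -> substrate=0 bound=3 product=3
t=5: arr=1 -> substrate=0 bound=3 product=4
t=6: arr=3 -> substrate=1 bound=3 product=6
t=7: arr=2 -> substrate=2 bound=3 product=7
t=8: arr=2 -> substrate=2 bound=3 product=9
t=9: arr=0 -> substrate=1 bound=3 product=10
t=10: arr=2 -> substrate=1 bound=3 product=12
t=11: arr=1 -> substrate=1 bound=3 product=13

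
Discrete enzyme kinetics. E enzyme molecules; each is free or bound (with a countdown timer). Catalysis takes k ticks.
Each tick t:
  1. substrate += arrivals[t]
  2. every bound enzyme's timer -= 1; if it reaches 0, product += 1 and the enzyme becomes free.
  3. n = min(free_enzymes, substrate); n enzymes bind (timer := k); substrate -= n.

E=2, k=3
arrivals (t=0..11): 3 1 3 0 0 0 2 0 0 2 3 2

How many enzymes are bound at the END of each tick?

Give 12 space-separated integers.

t=0: arr=3 -> substrate=1 bound=2 product=0
t=1: arr=1 -> substrate=2 bound=2 product=0
t=2: arr=3 -> substrate=5 bound=2 product=0
t=3: arr=0 -> substrate=3 bound=2 product=2
t=4: arr=0 -> substrate=3 bound=2 product=2
t=5: arr=0 -> substrate=3 bound=2 product=2
t=6: arr=2 -> substrate=3 bound=2 product=4
t=7: arr=0 -> substrate=3 bound=2 product=4
t=8: arr=0 -> substrate=3 bound=2 product=4
t=9: arr=2 -> substrate=3 bound=2 product=6
t=10: arr=3 -> substrate=6 bound=2 product=6
t=11: arr=2 -> substrate=8 bound=2 product=6

Answer: 2 2 2 2 2 2 2 2 2 2 2 2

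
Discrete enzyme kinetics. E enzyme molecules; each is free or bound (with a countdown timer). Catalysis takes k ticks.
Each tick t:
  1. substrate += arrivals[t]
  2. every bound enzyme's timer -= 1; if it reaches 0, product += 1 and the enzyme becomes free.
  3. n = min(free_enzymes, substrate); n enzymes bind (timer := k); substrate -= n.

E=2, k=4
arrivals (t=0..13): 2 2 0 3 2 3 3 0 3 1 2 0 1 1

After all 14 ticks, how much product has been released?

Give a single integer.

Answer: 6

Derivation:
t=0: arr=2 -> substrate=0 bound=2 product=0
t=1: arr=2 -> substrate=2 bound=2 product=0
t=2: arr=0 -> substrate=2 bound=2 product=0
t=3: arr=3 -> substrate=5 bound=2 product=0
t=4: arr=2 -> substrate=5 bound=2 product=2
t=5: arr=3 -> substrate=8 bound=2 product=2
t=6: arr=3 -> substrate=11 bound=2 product=2
t=7: arr=0 -> substrate=11 bound=2 product=2
t=8: arr=3 -> substrate=12 bound=2 product=4
t=9: arr=1 -> substrate=13 bound=2 product=4
t=10: arr=2 -> substrate=15 bound=2 product=4
t=11: arr=0 -> substrate=15 bound=2 product=4
t=12: arr=1 -> substrate=14 bound=2 product=6
t=13: arr=1 -> substrate=15 bound=2 product=6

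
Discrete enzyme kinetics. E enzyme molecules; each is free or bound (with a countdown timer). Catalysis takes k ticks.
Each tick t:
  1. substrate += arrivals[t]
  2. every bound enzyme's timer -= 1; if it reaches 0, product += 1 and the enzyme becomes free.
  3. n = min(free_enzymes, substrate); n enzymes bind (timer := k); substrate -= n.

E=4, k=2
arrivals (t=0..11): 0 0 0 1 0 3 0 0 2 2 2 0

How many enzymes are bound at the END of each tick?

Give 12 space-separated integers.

t=0: arr=0 -> substrate=0 bound=0 product=0
t=1: arr=0 -> substrate=0 bound=0 product=0
t=2: arr=0 -> substrate=0 bound=0 product=0
t=3: arr=1 -> substrate=0 bound=1 product=0
t=4: arr=0 -> substrate=0 bound=1 product=0
t=5: arr=3 -> substrate=0 bound=3 product=1
t=6: arr=0 -> substrate=0 bound=3 product=1
t=7: arr=0 -> substrate=0 bound=0 product=4
t=8: arr=2 -> substrate=0 bound=2 product=4
t=9: arr=2 -> substrate=0 bound=4 product=4
t=10: arr=2 -> substrate=0 bound=4 product=6
t=11: arr=0 -> substrate=0 bound=2 product=8

Answer: 0 0 0 1 1 3 3 0 2 4 4 2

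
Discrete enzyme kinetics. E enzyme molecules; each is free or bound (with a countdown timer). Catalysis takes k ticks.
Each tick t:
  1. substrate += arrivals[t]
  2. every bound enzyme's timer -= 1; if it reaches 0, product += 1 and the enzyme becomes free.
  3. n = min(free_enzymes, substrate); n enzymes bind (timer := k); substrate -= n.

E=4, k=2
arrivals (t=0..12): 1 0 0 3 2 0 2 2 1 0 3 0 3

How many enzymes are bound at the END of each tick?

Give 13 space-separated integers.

t=0: arr=1 -> substrate=0 bound=1 product=0
t=1: arr=0 -> substrate=0 bound=1 product=0
t=2: arr=0 -> substrate=0 bound=0 product=1
t=3: arr=3 -> substrate=0 bound=3 product=1
t=4: arr=2 -> substrate=1 bound=4 product=1
t=5: arr=0 -> substrate=0 bound=2 product=4
t=6: arr=2 -> substrate=0 bound=3 product=5
t=7: arr=2 -> substrate=0 bound=4 product=6
t=8: arr=1 -> substrate=0 bound=3 product=8
t=9: arr=0 -> substrate=0 bound=1 product=10
t=10: arr=3 -> substrate=0 bound=3 product=11
t=11: arr=0 -> substrate=0 bound=3 product=11
t=12: arr=3 -> substrate=0 bound=3 product=14

Answer: 1 1 0 3 4 2 3 4 3 1 3 3 3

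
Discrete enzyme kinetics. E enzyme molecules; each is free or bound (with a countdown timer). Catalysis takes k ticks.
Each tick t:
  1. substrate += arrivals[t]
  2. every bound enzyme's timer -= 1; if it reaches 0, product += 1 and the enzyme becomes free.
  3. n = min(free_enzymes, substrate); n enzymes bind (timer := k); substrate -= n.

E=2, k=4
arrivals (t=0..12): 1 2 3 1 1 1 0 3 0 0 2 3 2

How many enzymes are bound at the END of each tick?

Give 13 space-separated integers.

Answer: 1 2 2 2 2 2 2 2 2 2 2 2 2

Derivation:
t=0: arr=1 -> substrate=0 bound=1 product=0
t=1: arr=2 -> substrate=1 bound=2 product=0
t=2: arr=3 -> substrate=4 bound=2 product=0
t=3: arr=1 -> substrate=5 bound=2 product=0
t=4: arr=1 -> substrate=5 bound=2 product=1
t=5: arr=1 -> substrate=5 bound=2 product=2
t=6: arr=0 -> substrate=5 bound=2 product=2
t=7: arr=3 -> substrate=8 bound=2 product=2
t=8: arr=0 -> substrate=7 bound=2 product=3
t=9: arr=0 -> substrate=6 bound=2 product=4
t=10: arr=2 -> substrate=8 bound=2 product=4
t=11: arr=3 -> substrate=11 bound=2 product=4
t=12: arr=2 -> substrate=12 bound=2 product=5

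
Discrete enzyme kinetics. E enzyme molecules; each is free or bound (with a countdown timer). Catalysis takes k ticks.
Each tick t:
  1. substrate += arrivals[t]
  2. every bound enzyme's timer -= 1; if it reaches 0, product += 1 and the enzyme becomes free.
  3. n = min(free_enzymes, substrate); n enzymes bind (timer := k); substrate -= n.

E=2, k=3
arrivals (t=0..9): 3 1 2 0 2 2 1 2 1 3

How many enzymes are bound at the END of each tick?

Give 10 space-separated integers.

t=0: arr=3 -> substrate=1 bound=2 product=0
t=1: arr=1 -> substrate=2 bound=2 product=0
t=2: arr=2 -> substrate=4 bound=2 product=0
t=3: arr=0 -> substrate=2 bound=2 product=2
t=4: arr=2 -> substrate=4 bound=2 product=2
t=5: arr=2 -> substrate=6 bound=2 product=2
t=6: arr=1 -> substrate=5 bound=2 product=4
t=7: arr=2 -> substrate=7 bound=2 product=4
t=8: arr=1 -> substrate=8 bound=2 product=4
t=9: arr=3 -> substrate=9 bound=2 product=6

Answer: 2 2 2 2 2 2 2 2 2 2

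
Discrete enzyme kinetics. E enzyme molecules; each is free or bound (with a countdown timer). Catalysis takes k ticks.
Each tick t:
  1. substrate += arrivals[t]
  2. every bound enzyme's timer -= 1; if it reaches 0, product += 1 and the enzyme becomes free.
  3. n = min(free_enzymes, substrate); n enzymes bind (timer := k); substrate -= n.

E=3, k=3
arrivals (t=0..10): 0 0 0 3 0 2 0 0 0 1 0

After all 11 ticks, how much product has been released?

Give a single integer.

Answer: 5

Derivation:
t=0: arr=0 -> substrate=0 bound=0 product=0
t=1: arr=0 -> substrate=0 bound=0 product=0
t=2: arr=0 -> substrate=0 bound=0 product=0
t=3: arr=3 -> substrate=0 bound=3 product=0
t=4: arr=0 -> substrate=0 bound=3 product=0
t=5: arr=2 -> substrate=2 bound=3 product=0
t=6: arr=0 -> substrate=0 bound=2 product=3
t=7: arr=0 -> substrate=0 bound=2 product=3
t=8: arr=0 -> substrate=0 bound=2 product=3
t=9: arr=1 -> substrate=0 bound=1 product=5
t=10: arr=0 -> substrate=0 bound=1 product=5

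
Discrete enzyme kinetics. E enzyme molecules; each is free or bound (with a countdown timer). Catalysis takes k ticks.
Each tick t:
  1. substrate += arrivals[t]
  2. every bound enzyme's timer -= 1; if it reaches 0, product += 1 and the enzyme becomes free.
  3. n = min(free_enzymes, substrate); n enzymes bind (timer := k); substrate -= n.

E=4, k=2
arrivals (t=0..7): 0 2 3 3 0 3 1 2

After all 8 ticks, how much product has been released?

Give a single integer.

t=0: arr=0 -> substrate=0 bound=0 product=0
t=1: arr=2 -> substrate=0 bound=2 product=0
t=2: arr=3 -> substrate=1 bound=4 product=0
t=3: arr=3 -> substrate=2 bound=4 product=2
t=4: arr=0 -> substrate=0 bound=4 product=4
t=5: arr=3 -> substrate=1 bound=4 product=6
t=6: arr=1 -> substrate=0 bound=4 product=8
t=7: arr=2 -> substrate=0 bound=4 product=10

Answer: 10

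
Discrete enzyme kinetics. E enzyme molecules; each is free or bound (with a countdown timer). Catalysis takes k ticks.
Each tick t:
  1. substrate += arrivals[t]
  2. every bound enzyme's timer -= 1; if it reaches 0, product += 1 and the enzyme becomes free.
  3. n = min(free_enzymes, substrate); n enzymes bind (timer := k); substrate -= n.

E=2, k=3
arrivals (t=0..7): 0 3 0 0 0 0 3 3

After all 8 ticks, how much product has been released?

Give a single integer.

t=0: arr=0 -> substrate=0 bound=0 product=0
t=1: arr=3 -> substrate=1 bound=2 product=0
t=2: arr=0 -> substrate=1 bound=2 product=0
t=3: arr=0 -> substrate=1 bound=2 product=0
t=4: arr=0 -> substrate=0 bound=1 product=2
t=5: arr=0 -> substrate=0 bound=1 product=2
t=6: arr=3 -> substrate=2 bound=2 product=2
t=7: arr=3 -> substrate=4 bound=2 product=3

Answer: 3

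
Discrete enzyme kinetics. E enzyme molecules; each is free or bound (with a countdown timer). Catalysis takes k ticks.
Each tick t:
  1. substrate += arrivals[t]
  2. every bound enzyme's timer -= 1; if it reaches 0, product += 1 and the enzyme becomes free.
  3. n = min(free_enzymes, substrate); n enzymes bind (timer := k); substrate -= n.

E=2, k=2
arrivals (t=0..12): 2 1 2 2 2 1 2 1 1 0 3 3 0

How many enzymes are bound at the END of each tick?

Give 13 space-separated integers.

t=0: arr=2 -> substrate=0 bound=2 product=0
t=1: arr=1 -> substrate=1 bound=2 product=0
t=2: arr=2 -> substrate=1 bound=2 product=2
t=3: arr=2 -> substrate=3 bound=2 product=2
t=4: arr=2 -> substrate=3 bound=2 product=4
t=5: arr=1 -> substrate=4 bound=2 product=4
t=6: arr=2 -> substrate=4 bound=2 product=6
t=7: arr=1 -> substrate=5 bound=2 product=6
t=8: arr=1 -> substrate=4 bound=2 product=8
t=9: arr=0 -> substrate=4 bound=2 product=8
t=10: arr=3 -> substrate=5 bound=2 product=10
t=11: arr=3 -> substrate=8 bound=2 product=10
t=12: arr=0 -> substrate=6 bound=2 product=12

Answer: 2 2 2 2 2 2 2 2 2 2 2 2 2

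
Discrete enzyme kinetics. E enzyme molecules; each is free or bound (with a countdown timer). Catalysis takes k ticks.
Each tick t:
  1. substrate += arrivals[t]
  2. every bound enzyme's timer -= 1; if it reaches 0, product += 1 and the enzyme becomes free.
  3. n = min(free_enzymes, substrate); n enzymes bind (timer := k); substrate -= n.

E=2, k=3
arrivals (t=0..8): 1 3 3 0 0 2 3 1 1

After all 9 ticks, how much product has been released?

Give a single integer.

t=0: arr=1 -> substrate=0 bound=1 product=0
t=1: arr=3 -> substrate=2 bound=2 product=0
t=2: arr=3 -> substrate=5 bound=2 product=0
t=3: arr=0 -> substrate=4 bound=2 product=1
t=4: arr=0 -> substrate=3 bound=2 product=2
t=5: arr=2 -> substrate=5 bound=2 product=2
t=6: arr=3 -> substrate=7 bound=2 product=3
t=7: arr=1 -> substrate=7 bound=2 product=4
t=8: arr=1 -> substrate=8 bound=2 product=4

Answer: 4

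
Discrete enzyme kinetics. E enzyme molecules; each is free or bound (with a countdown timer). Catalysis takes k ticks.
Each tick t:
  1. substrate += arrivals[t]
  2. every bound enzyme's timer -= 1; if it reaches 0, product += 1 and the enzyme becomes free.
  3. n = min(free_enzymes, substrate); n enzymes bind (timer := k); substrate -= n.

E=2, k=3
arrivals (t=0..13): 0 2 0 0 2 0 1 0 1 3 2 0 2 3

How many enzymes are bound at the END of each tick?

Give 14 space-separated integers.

Answer: 0 2 2 2 2 2 2 1 2 2 2 2 2 2

Derivation:
t=0: arr=0 -> substrate=0 bound=0 product=0
t=1: arr=2 -> substrate=0 bound=2 product=0
t=2: arr=0 -> substrate=0 bound=2 product=0
t=3: arr=0 -> substrate=0 bound=2 product=0
t=4: arr=2 -> substrate=0 bound=2 product=2
t=5: arr=0 -> substrate=0 bound=2 product=2
t=6: arr=1 -> substrate=1 bound=2 product=2
t=7: arr=0 -> substrate=0 bound=1 product=4
t=8: arr=1 -> substrate=0 bound=2 product=4
t=9: arr=3 -> substrate=3 bound=2 product=4
t=10: arr=2 -> substrate=4 bound=2 product=5
t=11: arr=0 -> substrate=3 bound=2 product=6
t=12: arr=2 -> substrate=5 bound=2 product=6
t=13: arr=3 -> substrate=7 bound=2 product=7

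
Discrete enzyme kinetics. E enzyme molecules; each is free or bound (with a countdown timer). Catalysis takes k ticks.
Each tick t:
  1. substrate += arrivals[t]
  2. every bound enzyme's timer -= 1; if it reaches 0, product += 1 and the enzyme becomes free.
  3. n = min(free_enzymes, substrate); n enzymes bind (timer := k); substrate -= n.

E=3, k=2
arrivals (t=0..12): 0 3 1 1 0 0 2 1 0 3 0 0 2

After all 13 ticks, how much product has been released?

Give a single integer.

t=0: arr=0 -> substrate=0 bound=0 product=0
t=1: arr=3 -> substrate=0 bound=3 product=0
t=2: arr=1 -> substrate=1 bound=3 product=0
t=3: arr=1 -> substrate=0 bound=2 product=3
t=4: arr=0 -> substrate=0 bound=2 product=3
t=5: arr=0 -> substrate=0 bound=0 product=5
t=6: arr=2 -> substrate=0 bound=2 product=5
t=7: arr=1 -> substrate=0 bound=3 product=5
t=8: arr=0 -> substrate=0 bound=1 product=7
t=9: arr=3 -> substrate=0 bound=3 product=8
t=10: arr=0 -> substrate=0 bound=3 product=8
t=11: arr=0 -> substrate=0 bound=0 product=11
t=12: arr=2 -> substrate=0 bound=2 product=11

Answer: 11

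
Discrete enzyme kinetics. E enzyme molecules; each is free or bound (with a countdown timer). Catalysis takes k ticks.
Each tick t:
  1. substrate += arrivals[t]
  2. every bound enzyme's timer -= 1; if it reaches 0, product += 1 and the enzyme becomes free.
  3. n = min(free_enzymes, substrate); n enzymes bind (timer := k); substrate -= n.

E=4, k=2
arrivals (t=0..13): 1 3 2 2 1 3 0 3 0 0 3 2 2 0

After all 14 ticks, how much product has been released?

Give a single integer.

t=0: arr=1 -> substrate=0 bound=1 product=0
t=1: arr=3 -> substrate=0 bound=4 product=0
t=2: arr=2 -> substrate=1 bound=4 product=1
t=3: arr=2 -> substrate=0 bound=4 product=4
t=4: arr=1 -> substrate=0 bound=4 product=5
t=5: arr=3 -> substrate=0 bound=4 product=8
t=6: arr=0 -> substrate=0 bound=3 product=9
t=7: arr=3 -> substrate=0 bound=3 product=12
t=8: arr=0 -> substrate=0 bound=3 product=12
t=9: arr=0 -> substrate=0 bound=0 product=15
t=10: arr=3 -> substrate=0 bound=3 product=15
t=11: arr=2 -> substrate=1 bound=4 product=15
t=12: arr=2 -> substrate=0 bound=4 product=18
t=13: arr=0 -> substrate=0 bound=3 product=19

Answer: 19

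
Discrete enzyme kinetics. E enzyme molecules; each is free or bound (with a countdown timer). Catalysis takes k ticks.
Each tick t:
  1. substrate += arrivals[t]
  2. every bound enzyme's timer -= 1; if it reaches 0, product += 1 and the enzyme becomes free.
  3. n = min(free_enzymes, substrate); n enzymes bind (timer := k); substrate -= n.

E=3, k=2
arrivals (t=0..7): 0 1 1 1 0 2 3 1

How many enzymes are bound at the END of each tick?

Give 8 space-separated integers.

t=0: arr=0 -> substrate=0 bound=0 product=0
t=1: arr=1 -> substrate=0 bound=1 product=0
t=2: arr=1 -> substrate=0 bound=2 product=0
t=3: arr=1 -> substrate=0 bound=2 product=1
t=4: arr=0 -> substrate=0 bound=1 product=2
t=5: arr=2 -> substrate=0 bound=2 product=3
t=6: arr=3 -> substrate=2 bound=3 product=3
t=7: arr=1 -> substrate=1 bound=3 product=5

Answer: 0 1 2 2 1 2 3 3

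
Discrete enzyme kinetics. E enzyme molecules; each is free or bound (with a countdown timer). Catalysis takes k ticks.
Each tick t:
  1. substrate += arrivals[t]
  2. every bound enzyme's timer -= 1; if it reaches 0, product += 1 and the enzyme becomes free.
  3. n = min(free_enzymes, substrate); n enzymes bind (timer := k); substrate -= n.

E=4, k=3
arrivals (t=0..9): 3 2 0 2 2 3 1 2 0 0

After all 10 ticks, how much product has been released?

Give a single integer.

t=0: arr=3 -> substrate=0 bound=3 product=0
t=1: arr=2 -> substrate=1 bound=4 product=0
t=2: arr=0 -> substrate=1 bound=4 product=0
t=3: arr=2 -> substrate=0 bound=4 product=3
t=4: arr=2 -> substrate=1 bound=4 product=4
t=5: arr=3 -> substrate=4 bound=4 product=4
t=6: arr=1 -> substrate=2 bound=4 product=7
t=7: arr=2 -> substrate=3 bound=4 product=8
t=8: arr=0 -> substrate=3 bound=4 product=8
t=9: arr=0 -> substrate=0 bound=4 product=11

Answer: 11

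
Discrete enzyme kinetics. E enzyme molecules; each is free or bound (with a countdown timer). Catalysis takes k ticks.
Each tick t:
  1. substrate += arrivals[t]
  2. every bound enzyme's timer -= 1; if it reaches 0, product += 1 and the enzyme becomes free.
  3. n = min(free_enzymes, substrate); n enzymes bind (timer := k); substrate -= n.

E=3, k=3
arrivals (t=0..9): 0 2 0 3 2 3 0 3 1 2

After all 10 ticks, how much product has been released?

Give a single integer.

t=0: arr=0 -> substrate=0 bound=0 product=0
t=1: arr=2 -> substrate=0 bound=2 product=0
t=2: arr=0 -> substrate=0 bound=2 product=0
t=3: arr=3 -> substrate=2 bound=3 product=0
t=4: arr=2 -> substrate=2 bound=3 product=2
t=5: arr=3 -> substrate=5 bound=3 product=2
t=6: arr=0 -> substrate=4 bound=3 product=3
t=7: arr=3 -> substrate=5 bound=3 product=5
t=8: arr=1 -> substrate=6 bound=3 product=5
t=9: arr=2 -> substrate=7 bound=3 product=6

Answer: 6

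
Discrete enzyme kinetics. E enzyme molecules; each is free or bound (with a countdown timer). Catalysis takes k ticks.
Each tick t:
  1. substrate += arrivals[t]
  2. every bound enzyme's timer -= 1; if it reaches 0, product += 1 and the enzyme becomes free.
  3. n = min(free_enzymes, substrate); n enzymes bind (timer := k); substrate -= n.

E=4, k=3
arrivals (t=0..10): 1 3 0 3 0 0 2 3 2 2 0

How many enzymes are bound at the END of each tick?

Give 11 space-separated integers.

t=0: arr=1 -> substrate=0 bound=1 product=0
t=1: arr=3 -> substrate=0 bound=4 product=0
t=2: arr=0 -> substrate=0 bound=4 product=0
t=3: arr=3 -> substrate=2 bound=4 product=1
t=4: arr=0 -> substrate=0 bound=3 product=4
t=5: arr=0 -> substrate=0 bound=3 product=4
t=6: arr=2 -> substrate=0 bound=4 product=5
t=7: arr=3 -> substrate=1 bound=4 product=7
t=8: arr=2 -> substrate=3 bound=4 product=7
t=9: arr=2 -> substrate=3 bound=4 product=9
t=10: arr=0 -> substrate=1 bound=4 product=11

Answer: 1 4 4 4 3 3 4 4 4 4 4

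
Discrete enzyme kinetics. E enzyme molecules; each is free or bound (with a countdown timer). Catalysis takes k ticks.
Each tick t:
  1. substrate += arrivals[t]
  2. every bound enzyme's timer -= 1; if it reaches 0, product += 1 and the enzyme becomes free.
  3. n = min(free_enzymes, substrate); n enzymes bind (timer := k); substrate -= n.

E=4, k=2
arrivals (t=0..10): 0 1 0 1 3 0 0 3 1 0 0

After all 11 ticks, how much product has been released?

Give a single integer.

Answer: 9

Derivation:
t=0: arr=0 -> substrate=0 bound=0 product=0
t=1: arr=1 -> substrate=0 bound=1 product=0
t=2: arr=0 -> substrate=0 bound=1 product=0
t=3: arr=1 -> substrate=0 bound=1 product=1
t=4: arr=3 -> substrate=0 bound=4 product=1
t=5: arr=0 -> substrate=0 bound=3 product=2
t=6: arr=0 -> substrate=0 bound=0 product=5
t=7: arr=3 -> substrate=0 bound=3 product=5
t=8: arr=1 -> substrate=0 bound=4 product=5
t=9: arr=0 -> substrate=0 bound=1 product=8
t=10: arr=0 -> substrate=0 bound=0 product=9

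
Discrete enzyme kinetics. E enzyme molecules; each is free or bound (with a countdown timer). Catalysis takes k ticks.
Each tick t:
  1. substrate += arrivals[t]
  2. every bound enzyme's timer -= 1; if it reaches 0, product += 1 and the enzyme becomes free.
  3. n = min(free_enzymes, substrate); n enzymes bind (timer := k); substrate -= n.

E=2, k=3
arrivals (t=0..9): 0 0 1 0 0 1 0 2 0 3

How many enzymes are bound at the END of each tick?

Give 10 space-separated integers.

Answer: 0 0 1 1 1 1 1 2 2 2

Derivation:
t=0: arr=0 -> substrate=0 bound=0 product=0
t=1: arr=0 -> substrate=0 bound=0 product=0
t=2: arr=1 -> substrate=0 bound=1 product=0
t=3: arr=0 -> substrate=0 bound=1 product=0
t=4: arr=0 -> substrate=0 bound=1 product=0
t=5: arr=1 -> substrate=0 bound=1 product=1
t=6: arr=0 -> substrate=0 bound=1 product=1
t=7: arr=2 -> substrate=1 bound=2 product=1
t=8: arr=0 -> substrate=0 bound=2 product=2
t=9: arr=3 -> substrate=3 bound=2 product=2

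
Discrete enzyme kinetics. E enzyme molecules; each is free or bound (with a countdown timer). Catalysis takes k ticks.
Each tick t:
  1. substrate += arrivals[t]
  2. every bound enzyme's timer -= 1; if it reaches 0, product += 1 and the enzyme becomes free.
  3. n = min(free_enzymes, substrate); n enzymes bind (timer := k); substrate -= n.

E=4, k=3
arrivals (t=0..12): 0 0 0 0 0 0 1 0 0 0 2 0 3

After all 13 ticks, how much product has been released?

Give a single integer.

Answer: 1

Derivation:
t=0: arr=0 -> substrate=0 bound=0 product=0
t=1: arr=0 -> substrate=0 bound=0 product=0
t=2: arr=0 -> substrate=0 bound=0 product=0
t=3: arr=0 -> substrate=0 bound=0 product=0
t=4: arr=0 -> substrate=0 bound=0 product=0
t=5: arr=0 -> substrate=0 bound=0 product=0
t=6: arr=1 -> substrate=0 bound=1 product=0
t=7: arr=0 -> substrate=0 bound=1 product=0
t=8: arr=0 -> substrate=0 bound=1 product=0
t=9: arr=0 -> substrate=0 bound=0 product=1
t=10: arr=2 -> substrate=0 bound=2 product=1
t=11: arr=0 -> substrate=0 bound=2 product=1
t=12: arr=3 -> substrate=1 bound=4 product=1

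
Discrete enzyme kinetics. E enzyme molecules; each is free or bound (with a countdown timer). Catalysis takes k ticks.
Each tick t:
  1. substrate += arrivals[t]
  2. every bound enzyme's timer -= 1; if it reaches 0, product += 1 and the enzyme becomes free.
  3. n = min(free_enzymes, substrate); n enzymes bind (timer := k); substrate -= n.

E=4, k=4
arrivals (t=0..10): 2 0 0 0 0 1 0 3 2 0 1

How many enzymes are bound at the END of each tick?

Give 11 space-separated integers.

t=0: arr=2 -> substrate=0 bound=2 product=0
t=1: arr=0 -> substrate=0 bound=2 product=0
t=2: arr=0 -> substrate=0 bound=2 product=0
t=3: arr=0 -> substrate=0 bound=2 product=0
t=4: arr=0 -> substrate=0 bound=0 product=2
t=5: arr=1 -> substrate=0 bound=1 product=2
t=6: arr=0 -> substrate=0 bound=1 product=2
t=7: arr=3 -> substrate=0 bound=4 product=2
t=8: arr=2 -> substrate=2 bound=4 product=2
t=9: arr=0 -> substrate=1 bound=4 product=3
t=10: arr=1 -> substrate=2 bound=4 product=3

Answer: 2 2 2 2 0 1 1 4 4 4 4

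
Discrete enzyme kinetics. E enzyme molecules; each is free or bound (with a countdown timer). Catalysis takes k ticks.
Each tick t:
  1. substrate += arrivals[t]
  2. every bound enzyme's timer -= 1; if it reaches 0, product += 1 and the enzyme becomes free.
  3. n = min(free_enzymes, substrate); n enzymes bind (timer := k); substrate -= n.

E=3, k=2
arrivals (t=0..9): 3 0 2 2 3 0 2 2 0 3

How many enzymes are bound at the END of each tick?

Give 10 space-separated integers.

Answer: 3 3 2 3 3 3 3 3 3 3

Derivation:
t=0: arr=3 -> substrate=0 bound=3 product=0
t=1: arr=0 -> substrate=0 bound=3 product=0
t=2: arr=2 -> substrate=0 bound=2 product=3
t=3: arr=2 -> substrate=1 bound=3 product=3
t=4: arr=3 -> substrate=2 bound=3 product=5
t=5: arr=0 -> substrate=1 bound=3 product=6
t=6: arr=2 -> substrate=1 bound=3 product=8
t=7: arr=2 -> substrate=2 bound=3 product=9
t=8: arr=0 -> substrate=0 bound=3 product=11
t=9: arr=3 -> substrate=2 bound=3 product=12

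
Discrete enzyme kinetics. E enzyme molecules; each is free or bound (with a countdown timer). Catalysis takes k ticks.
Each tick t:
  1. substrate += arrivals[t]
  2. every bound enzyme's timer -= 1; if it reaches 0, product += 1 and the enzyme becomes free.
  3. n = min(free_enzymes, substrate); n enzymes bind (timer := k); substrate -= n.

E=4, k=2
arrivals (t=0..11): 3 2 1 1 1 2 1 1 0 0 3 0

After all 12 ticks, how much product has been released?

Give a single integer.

t=0: arr=3 -> substrate=0 bound=3 product=0
t=1: arr=2 -> substrate=1 bound=4 product=0
t=2: arr=1 -> substrate=0 bound=3 product=3
t=3: arr=1 -> substrate=0 bound=3 product=4
t=4: arr=1 -> substrate=0 bound=2 product=6
t=5: arr=2 -> substrate=0 bound=3 product=7
t=6: arr=1 -> substrate=0 bound=3 product=8
t=7: arr=1 -> substrate=0 bound=2 product=10
t=8: arr=0 -> substrate=0 bound=1 product=11
t=9: arr=0 -> substrate=0 bound=0 product=12
t=10: arr=3 -> substrate=0 bound=3 product=12
t=11: arr=0 -> substrate=0 bound=3 product=12

Answer: 12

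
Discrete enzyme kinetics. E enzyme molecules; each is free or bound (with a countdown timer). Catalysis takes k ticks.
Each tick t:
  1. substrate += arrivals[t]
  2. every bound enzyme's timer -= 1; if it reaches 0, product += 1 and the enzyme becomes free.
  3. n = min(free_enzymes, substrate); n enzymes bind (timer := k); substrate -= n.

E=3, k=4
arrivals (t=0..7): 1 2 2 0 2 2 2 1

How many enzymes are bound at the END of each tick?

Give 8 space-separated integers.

Answer: 1 3 3 3 3 3 3 3

Derivation:
t=0: arr=1 -> substrate=0 bound=1 product=0
t=1: arr=2 -> substrate=0 bound=3 product=0
t=2: arr=2 -> substrate=2 bound=3 product=0
t=3: arr=0 -> substrate=2 bound=3 product=0
t=4: arr=2 -> substrate=3 bound=3 product=1
t=5: arr=2 -> substrate=3 bound=3 product=3
t=6: arr=2 -> substrate=5 bound=3 product=3
t=7: arr=1 -> substrate=6 bound=3 product=3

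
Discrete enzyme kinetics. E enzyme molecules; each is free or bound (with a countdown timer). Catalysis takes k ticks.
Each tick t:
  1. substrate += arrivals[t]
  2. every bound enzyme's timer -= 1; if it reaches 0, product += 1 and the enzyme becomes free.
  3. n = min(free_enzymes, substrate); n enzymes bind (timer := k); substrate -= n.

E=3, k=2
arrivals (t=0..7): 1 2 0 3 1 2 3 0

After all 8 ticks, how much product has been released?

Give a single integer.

t=0: arr=1 -> substrate=0 bound=1 product=0
t=1: arr=2 -> substrate=0 bound=3 product=0
t=2: arr=0 -> substrate=0 bound=2 product=1
t=3: arr=3 -> substrate=0 bound=3 product=3
t=4: arr=1 -> substrate=1 bound=3 product=3
t=5: arr=2 -> substrate=0 bound=3 product=6
t=6: arr=3 -> substrate=3 bound=3 product=6
t=7: arr=0 -> substrate=0 bound=3 product=9

Answer: 9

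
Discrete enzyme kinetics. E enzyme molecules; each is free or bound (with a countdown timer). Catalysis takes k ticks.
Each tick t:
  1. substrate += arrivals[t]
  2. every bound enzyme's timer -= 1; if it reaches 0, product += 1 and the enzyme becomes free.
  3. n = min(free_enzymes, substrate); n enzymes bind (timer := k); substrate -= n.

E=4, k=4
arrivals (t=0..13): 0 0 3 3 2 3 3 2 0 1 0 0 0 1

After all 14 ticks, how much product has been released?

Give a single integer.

t=0: arr=0 -> substrate=0 bound=0 product=0
t=1: arr=0 -> substrate=0 bound=0 product=0
t=2: arr=3 -> substrate=0 bound=3 product=0
t=3: arr=3 -> substrate=2 bound=4 product=0
t=4: arr=2 -> substrate=4 bound=4 product=0
t=5: arr=3 -> substrate=7 bound=4 product=0
t=6: arr=3 -> substrate=7 bound=4 product=3
t=7: arr=2 -> substrate=8 bound=4 product=4
t=8: arr=0 -> substrate=8 bound=4 product=4
t=9: arr=1 -> substrate=9 bound=4 product=4
t=10: arr=0 -> substrate=6 bound=4 product=7
t=11: arr=0 -> substrate=5 bound=4 product=8
t=12: arr=0 -> substrate=5 bound=4 product=8
t=13: arr=1 -> substrate=6 bound=4 product=8

Answer: 8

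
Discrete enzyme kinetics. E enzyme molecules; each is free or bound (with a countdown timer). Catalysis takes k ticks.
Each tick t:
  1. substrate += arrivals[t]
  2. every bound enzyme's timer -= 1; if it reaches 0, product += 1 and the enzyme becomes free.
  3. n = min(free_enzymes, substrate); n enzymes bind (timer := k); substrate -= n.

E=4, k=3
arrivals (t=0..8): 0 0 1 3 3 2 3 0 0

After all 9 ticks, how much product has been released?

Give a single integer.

t=0: arr=0 -> substrate=0 bound=0 product=0
t=1: arr=0 -> substrate=0 bound=0 product=0
t=2: arr=1 -> substrate=0 bound=1 product=0
t=3: arr=3 -> substrate=0 bound=4 product=0
t=4: arr=3 -> substrate=3 bound=4 product=0
t=5: arr=2 -> substrate=4 bound=4 product=1
t=6: arr=3 -> substrate=4 bound=4 product=4
t=7: arr=0 -> substrate=4 bound=4 product=4
t=8: arr=0 -> substrate=3 bound=4 product=5

Answer: 5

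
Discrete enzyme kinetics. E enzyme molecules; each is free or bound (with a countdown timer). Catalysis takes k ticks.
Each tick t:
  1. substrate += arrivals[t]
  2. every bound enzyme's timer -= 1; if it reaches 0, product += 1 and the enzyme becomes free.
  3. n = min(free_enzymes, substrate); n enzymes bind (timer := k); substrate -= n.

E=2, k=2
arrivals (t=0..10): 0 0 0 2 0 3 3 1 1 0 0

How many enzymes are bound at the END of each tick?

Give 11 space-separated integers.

t=0: arr=0 -> substrate=0 bound=0 product=0
t=1: arr=0 -> substrate=0 bound=0 product=0
t=2: arr=0 -> substrate=0 bound=0 product=0
t=3: arr=2 -> substrate=0 bound=2 product=0
t=4: arr=0 -> substrate=0 bound=2 product=0
t=5: arr=3 -> substrate=1 bound=2 product=2
t=6: arr=3 -> substrate=4 bound=2 product=2
t=7: arr=1 -> substrate=3 bound=2 product=4
t=8: arr=1 -> substrate=4 bound=2 product=4
t=9: arr=0 -> substrate=2 bound=2 product=6
t=10: arr=0 -> substrate=2 bound=2 product=6

Answer: 0 0 0 2 2 2 2 2 2 2 2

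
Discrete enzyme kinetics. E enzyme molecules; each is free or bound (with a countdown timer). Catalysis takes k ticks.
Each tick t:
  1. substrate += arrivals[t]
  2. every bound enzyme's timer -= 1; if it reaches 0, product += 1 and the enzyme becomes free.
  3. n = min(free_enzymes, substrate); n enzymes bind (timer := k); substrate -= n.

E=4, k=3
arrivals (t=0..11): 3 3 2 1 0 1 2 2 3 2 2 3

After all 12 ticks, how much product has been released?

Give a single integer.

t=0: arr=3 -> substrate=0 bound=3 product=0
t=1: arr=3 -> substrate=2 bound=4 product=0
t=2: arr=2 -> substrate=4 bound=4 product=0
t=3: arr=1 -> substrate=2 bound=4 product=3
t=4: arr=0 -> substrate=1 bound=4 product=4
t=5: arr=1 -> substrate=2 bound=4 product=4
t=6: arr=2 -> substrate=1 bound=4 product=7
t=7: arr=2 -> substrate=2 bound=4 product=8
t=8: arr=3 -> substrate=5 bound=4 product=8
t=9: arr=2 -> substrate=4 bound=4 product=11
t=10: arr=2 -> substrate=5 bound=4 product=12
t=11: arr=3 -> substrate=8 bound=4 product=12

Answer: 12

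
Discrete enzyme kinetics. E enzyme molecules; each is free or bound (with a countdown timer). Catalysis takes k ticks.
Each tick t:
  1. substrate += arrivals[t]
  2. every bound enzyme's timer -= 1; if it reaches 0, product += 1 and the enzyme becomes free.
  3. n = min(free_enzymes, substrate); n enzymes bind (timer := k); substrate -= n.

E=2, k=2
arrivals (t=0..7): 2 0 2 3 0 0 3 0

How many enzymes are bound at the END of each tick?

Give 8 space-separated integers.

t=0: arr=2 -> substrate=0 bound=2 product=0
t=1: arr=0 -> substrate=0 bound=2 product=0
t=2: arr=2 -> substrate=0 bound=2 product=2
t=3: arr=3 -> substrate=3 bound=2 product=2
t=4: arr=0 -> substrate=1 bound=2 product=4
t=5: arr=0 -> substrate=1 bound=2 product=4
t=6: arr=3 -> substrate=2 bound=2 product=6
t=7: arr=0 -> substrate=2 bound=2 product=6

Answer: 2 2 2 2 2 2 2 2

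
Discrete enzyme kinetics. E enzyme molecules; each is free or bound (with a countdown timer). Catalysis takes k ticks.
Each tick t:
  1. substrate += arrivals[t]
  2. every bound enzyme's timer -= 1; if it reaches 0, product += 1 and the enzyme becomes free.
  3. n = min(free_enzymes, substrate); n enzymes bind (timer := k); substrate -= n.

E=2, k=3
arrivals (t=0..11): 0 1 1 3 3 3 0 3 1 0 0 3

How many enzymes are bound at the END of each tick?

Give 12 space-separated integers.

Answer: 0 1 2 2 2 2 2 2 2 2 2 2

Derivation:
t=0: arr=0 -> substrate=0 bound=0 product=0
t=1: arr=1 -> substrate=0 bound=1 product=0
t=2: arr=1 -> substrate=0 bound=2 product=0
t=3: arr=3 -> substrate=3 bound=2 product=0
t=4: arr=3 -> substrate=5 bound=2 product=1
t=5: arr=3 -> substrate=7 bound=2 product=2
t=6: arr=0 -> substrate=7 bound=2 product=2
t=7: arr=3 -> substrate=9 bound=2 product=3
t=8: arr=1 -> substrate=9 bound=2 product=4
t=9: arr=0 -> substrate=9 bound=2 product=4
t=10: arr=0 -> substrate=8 bound=2 product=5
t=11: arr=3 -> substrate=10 bound=2 product=6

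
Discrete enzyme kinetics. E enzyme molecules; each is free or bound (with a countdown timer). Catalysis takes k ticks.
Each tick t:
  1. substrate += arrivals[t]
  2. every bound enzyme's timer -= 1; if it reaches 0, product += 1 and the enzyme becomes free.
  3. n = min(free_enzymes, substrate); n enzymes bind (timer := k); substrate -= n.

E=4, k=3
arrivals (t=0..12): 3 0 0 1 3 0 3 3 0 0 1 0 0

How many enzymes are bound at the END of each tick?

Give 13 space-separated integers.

t=0: arr=3 -> substrate=0 bound=3 product=0
t=1: arr=0 -> substrate=0 bound=3 product=0
t=2: arr=0 -> substrate=0 bound=3 product=0
t=3: arr=1 -> substrate=0 bound=1 product=3
t=4: arr=3 -> substrate=0 bound=4 product=3
t=5: arr=0 -> substrate=0 bound=4 product=3
t=6: arr=3 -> substrate=2 bound=4 product=4
t=7: arr=3 -> substrate=2 bound=4 product=7
t=8: arr=0 -> substrate=2 bound=4 product=7
t=9: arr=0 -> substrate=1 bound=4 product=8
t=10: arr=1 -> substrate=0 bound=3 product=11
t=11: arr=0 -> substrate=0 bound=3 product=11
t=12: arr=0 -> substrate=0 bound=2 product=12

Answer: 3 3 3 1 4 4 4 4 4 4 3 3 2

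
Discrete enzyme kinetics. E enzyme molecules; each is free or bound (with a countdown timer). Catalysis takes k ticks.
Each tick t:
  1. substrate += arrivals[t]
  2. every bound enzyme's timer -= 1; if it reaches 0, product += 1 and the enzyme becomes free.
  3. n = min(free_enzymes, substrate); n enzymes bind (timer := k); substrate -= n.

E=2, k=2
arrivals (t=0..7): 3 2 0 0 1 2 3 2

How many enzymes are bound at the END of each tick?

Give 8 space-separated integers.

Answer: 2 2 2 2 2 2 2 2

Derivation:
t=0: arr=3 -> substrate=1 bound=2 product=0
t=1: arr=2 -> substrate=3 bound=2 product=0
t=2: arr=0 -> substrate=1 bound=2 product=2
t=3: arr=0 -> substrate=1 bound=2 product=2
t=4: arr=1 -> substrate=0 bound=2 product=4
t=5: arr=2 -> substrate=2 bound=2 product=4
t=6: arr=3 -> substrate=3 bound=2 product=6
t=7: arr=2 -> substrate=5 bound=2 product=6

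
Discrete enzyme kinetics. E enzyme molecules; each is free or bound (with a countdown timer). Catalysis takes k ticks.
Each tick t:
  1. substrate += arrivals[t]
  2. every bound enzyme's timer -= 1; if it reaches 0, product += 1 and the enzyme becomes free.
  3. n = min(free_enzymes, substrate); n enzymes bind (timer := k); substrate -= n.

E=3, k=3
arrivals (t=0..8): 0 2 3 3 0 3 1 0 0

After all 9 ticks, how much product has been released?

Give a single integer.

t=0: arr=0 -> substrate=0 bound=0 product=0
t=1: arr=2 -> substrate=0 bound=2 product=0
t=2: arr=3 -> substrate=2 bound=3 product=0
t=3: arr=3 -> substrate=5 bound=3 product=0
t=4: arr=0 -> substrate=3 bound=3 product=2
t=5: arr=3 -> substrate=5 bound=3 product=3
t=6: arr=1 -> substrate=6 bound=3 product=3
t=7: arr=0 -> substrate=4 bound=3 product=5
t=8: arr=0 -> substrate=3 bound=3 product=6

Answer: 6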